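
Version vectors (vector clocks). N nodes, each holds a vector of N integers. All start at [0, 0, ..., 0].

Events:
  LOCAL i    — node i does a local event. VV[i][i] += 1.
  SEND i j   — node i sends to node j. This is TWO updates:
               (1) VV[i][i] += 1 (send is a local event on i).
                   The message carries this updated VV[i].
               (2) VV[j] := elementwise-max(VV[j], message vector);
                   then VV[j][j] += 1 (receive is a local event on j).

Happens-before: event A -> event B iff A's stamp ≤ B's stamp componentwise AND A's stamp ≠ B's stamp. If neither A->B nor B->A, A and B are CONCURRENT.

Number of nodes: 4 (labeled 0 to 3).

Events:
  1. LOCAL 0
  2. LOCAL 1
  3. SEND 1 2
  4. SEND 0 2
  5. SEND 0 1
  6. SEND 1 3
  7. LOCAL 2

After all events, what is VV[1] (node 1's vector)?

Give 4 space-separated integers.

Answer: 3 4 0 0

Derivation:
Initial: VV[0]=[0, 0, 0, 0]
Initial: VV[1]=[0, 0, 0, 0]
Initial: VV[2]=[0, 0, 0, 0]
Initial: VV[3]=[0, 0, 0, 0]
Event 1: LOCAL 0: VV[0][0]++ -> VV[0]=[1, 0, 0, 0]
Event 2: LOCAL 1: VV[1][1]++ -> VV[1]=[0, 1, 0, 0]
Event 3: SEND 1->2: VV[1][1]++ -> VV[1]=[0, 2, 0, 0], msg_vec=[0, 2, 0, 0]; VV[2]=max(VV[2],msg_vec) then VV[2][2]++ -> VV[2]=[0, 2, 1, 0]
Event 4: SEND 0->2: VV[0][0]++ -> VV[0]=[2, 0, 0, 0], msg_vec=[2, 0, 0, 0]; VV[2]=max(VV[2],msg_vec) then VV[2][2]++ -> VV[2]=[2, 2, 2, 0]
Event 5: SEND 0->1: VV[0][0]++ -> VV[0]=[3, 0, 0, 0], msg_vec=[3, 0, 0, 0]; VV[1]=max(VV[1],msg_vec) then VV[1][1]++ -> VV[1]=[3, 3, 0, 0]
Event 6: SEND 1->3: VV[1][1]++ -> VV[1]=[3, 4, 0, 0], msg_vec=[3, 4, 0, 0]; VV[3]=max(VV[3],msg_vec) then VV[3][3]++ -> VV[3]=[3, 4, 0, 1]
Event 7: LOCAL 2: VV[2][2]++ -> VV[2]=[2, 2, 3, 0]
Final vectors: VV[0]=[3, 0, 0, 0]; VV[1]=[3, 4, 0, 0]; VV[2]=[2, 2, 3, 0]; VV[3]=[3, 4, 0, 1]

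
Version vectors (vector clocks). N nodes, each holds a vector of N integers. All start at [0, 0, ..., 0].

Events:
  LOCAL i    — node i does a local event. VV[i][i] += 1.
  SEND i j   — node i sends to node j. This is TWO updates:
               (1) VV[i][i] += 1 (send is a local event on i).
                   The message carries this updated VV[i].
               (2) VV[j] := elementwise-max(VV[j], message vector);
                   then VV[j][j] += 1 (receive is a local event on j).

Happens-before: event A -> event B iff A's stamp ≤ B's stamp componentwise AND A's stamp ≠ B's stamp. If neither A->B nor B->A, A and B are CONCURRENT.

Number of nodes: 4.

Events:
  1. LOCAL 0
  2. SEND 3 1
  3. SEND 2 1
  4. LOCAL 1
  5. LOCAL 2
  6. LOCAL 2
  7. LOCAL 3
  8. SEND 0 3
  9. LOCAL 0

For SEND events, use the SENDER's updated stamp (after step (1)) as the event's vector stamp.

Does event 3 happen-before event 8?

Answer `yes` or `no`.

Answer: no

Derivation:
Initial: VV[0]=[0, 0, 0, 0]
Initial: VV[1]=[0, 0, 0, 0]
Initial: VV[2]=[0, 0, 0, 0]
Initial: VV[3]=[0, 0, 0, 0]
Event 1: LOCAL 0: VV[0][0]++ -> VV[0]=[1, 0, 0, 0]
Event 2: SEND 3->1: VV[3][3]++ -> VV[3]=[0, 0, 0, 1], msg_vec=[0, 0, 0, 1]; VV[1]=max(VV[1],msg_vec) then VV[1][1]++ -> VV[1]=[0, 1, 0, 1]
Event 3: SEND 2->1: VV[2][2]++ -> VV[2]=[0, 0, 1, 0], msg_vec=[0, 0, 1, 0]; VV[1]=max(VV[1],msg_vec) then VV[1][1]++ -> VV[1]=[0, 2, 1, 1]
Event 4: LOCAL 1: VV[1][1]++ -> VV[1]=[0, 3, 1, 1]
Event 5: LOCAL 2: VV[2][2]++ -> VV[2]=[0, 0, 2, 0]
Event 6: LOCAL 2: VV[2][2]++ -> VV[2]=[0, 0, 3, 0]
Event 7: LOCAL 3: VV[3][3]++ -> VV[3]=[0, 0, 0, 2]
Event 8: SEND 0->3: VV[0][0]++ -> VV[0]=[2, 0, 0, 0], msg_vec=[2, 0, 0, 0]; VV[3]=max(VV[3],msg_vec) then VV[3][3]++ -> VV[3]=[2, 0, 0, 3]
Event 9: LOCAL 0: VV[0][0]++ -> VV[0]=[3, 0, 0, 0]
Event 3 stamp: [0, 0, 1, 0]
Event 8 stamp: [2, 0, 0, 0]
[0, 0, 1, 0] <= [2, 0, 0, 0]? False. Equal? False. Happens-before: False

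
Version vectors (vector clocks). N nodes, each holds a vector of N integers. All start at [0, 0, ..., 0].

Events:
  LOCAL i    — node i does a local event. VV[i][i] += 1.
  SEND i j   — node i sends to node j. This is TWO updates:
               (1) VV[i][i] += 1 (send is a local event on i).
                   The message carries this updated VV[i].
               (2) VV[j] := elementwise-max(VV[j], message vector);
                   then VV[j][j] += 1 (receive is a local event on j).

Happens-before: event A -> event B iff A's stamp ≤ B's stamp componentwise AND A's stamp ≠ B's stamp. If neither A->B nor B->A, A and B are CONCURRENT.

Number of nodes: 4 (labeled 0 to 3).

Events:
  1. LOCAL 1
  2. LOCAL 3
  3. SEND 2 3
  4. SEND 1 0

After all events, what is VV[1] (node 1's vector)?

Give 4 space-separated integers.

Initial: VV[0]=[0, 0, 0, 0]
Initial: VV[1]=[0, 0, 0, 0]
Initial: VV[2]=[0, 0, 0, 0]
Initial: VV[3]=[0, 0, 0, 0]
Event 1: LOCAL 1: VV[1][1]++ -> VV[1]=[0, 1, 0, 0]
Event 2: LOCAL 3: VV[3][3]++ -> VV[3]=[0, 0, 0, 1]
Event 3: SEND 2->3: VV[2][2]++ -> VV[2]=[0, 0, 1, 0], msg_vec=[0, 0, 1, 0]; VV[3]=max(VV[3],msg_vec) then VV[3][3]++ -> VV[3]=[0, 0, 1, 2]
Event 4: SEND 1->0: VV[1][1]++ -> VV[1]=[0, 2, 0, 0], msg_vec=[0, 2, 0, 0]; VV[0]=max(VV[0],msg_vec) then VV[0][0]++ -> VV[0]=[1, 2, 0, 0]
Final vectors: VV[0]=[1, 2, 0, 0]; VV[1]=[0, 2, 0, 0]; VV[2]=[0, 0, 1, 0]; VV[3]=[0, 0, 1, 2]

Answer: 0 2 0 0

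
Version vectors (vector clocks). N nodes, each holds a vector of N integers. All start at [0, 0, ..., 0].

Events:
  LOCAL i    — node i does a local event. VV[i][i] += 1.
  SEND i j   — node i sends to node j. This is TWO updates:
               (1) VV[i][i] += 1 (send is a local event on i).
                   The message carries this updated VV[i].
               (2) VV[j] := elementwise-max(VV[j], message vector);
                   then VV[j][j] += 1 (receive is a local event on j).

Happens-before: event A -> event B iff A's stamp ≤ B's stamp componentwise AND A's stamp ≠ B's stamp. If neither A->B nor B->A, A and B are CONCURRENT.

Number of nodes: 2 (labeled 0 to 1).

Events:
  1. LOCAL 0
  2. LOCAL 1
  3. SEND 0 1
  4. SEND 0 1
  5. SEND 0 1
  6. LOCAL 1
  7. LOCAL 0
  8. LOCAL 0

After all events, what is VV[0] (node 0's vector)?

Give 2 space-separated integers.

Answer: 6 0

Derivation:
Initial: VV[0]=[0, 0]
Initial: VV[1]=[0, 0]
Event 1: LOCAL 0: VV[0][0]++ -> VV[0]=[1, 0]
Event 2: LOCAL 1: VV[1][1]++ -> VV[1]=[0, 1]
Event 3: SEND 0->1: VV[0][0]++ -> VV[0]=[2, 0], msg_vec=[2, 0]; VV[1]=max(VV[1],msg_vec) then VV[1][1]++ -> VV[1]=[2, 2]
Event 4: SEND 0->1: VV[0][0]++ -> VV[0]=[3, 0], msg_vec=[3, 0]; VV[1]=max(VV[1],msg_vec) then VV[1][1]++ -> VV[1]=[3, 3]
Event 5: SEND 0->1: VV[0][0]++ -> VV[0]=[4, 0], msg_vec=[4, 0]; VV[1]=max(VV[1],msg_vec) then VV[1][1]++ -> VV[1]=[4, 4]
Event 6: LOCAL 1: VV[1][1]++ -> VV[1]=[4, 5]
Event 7: LOCAL 0: VV[0][0]++ -> VV[0]=[5, 0]
Event 8: LOCAL 0: VV[0][0]++ -> VV[0]=[6, 0]
Final vectors: VV[0]=[6, 0]; VV[1]=[4, 5]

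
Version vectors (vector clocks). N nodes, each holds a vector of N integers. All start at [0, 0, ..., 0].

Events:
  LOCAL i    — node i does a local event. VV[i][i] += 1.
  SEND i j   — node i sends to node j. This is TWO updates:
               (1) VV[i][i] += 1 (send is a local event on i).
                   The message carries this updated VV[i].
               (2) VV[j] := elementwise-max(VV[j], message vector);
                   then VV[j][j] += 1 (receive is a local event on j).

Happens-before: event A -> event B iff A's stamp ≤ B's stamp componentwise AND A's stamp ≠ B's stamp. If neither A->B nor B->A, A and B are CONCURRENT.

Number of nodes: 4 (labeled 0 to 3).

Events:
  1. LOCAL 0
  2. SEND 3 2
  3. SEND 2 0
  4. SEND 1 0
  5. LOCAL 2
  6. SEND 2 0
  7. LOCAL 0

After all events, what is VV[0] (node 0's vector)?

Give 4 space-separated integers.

Answer: 5 1 4 1

Derivation:
Initial: VV[0]=[0, 0, 0, 0]
Initial: VV[1]=[0, 0, 0, 0]
Initial: VV[2]=[0, 0, 0, 0]
Initial: VV[3]=[0, 0, 0, 0]
Event 1: LOCAL 0: VV[0][0]++ -> VV[0]=[1, 0, 0, 0]
Event 2: SEND 3->2: VV[3][3]++ -> VV[3]=[0, 0, 0, 1], msg_vec=[0, 0, 0, 1]; VV[2]=max(VV[2],msg_vec) then VV[2][2]++ -> VV[2]=[0, 0, 1, 1]
Event 3: SEND 2->0: VV[2][2]++ -> VV[2]=[0, 0, 2, 1], msg_vec=[0, 0, 2, 1]; VV[0]=max(VV[0],msg_vec) then VV[0][0]++ -> VV[0]=[2, 0, 2, 1]
Event 4: SEND 1->0: VV[1][1]++ -> VV[1]=[0, 1, 0, 0], msg_vec=[0, 1, 0, 0]; VV[0]=max(VV[0],msg_vec) then VV[0][0]++ -> VV[0]=[3, 1, 2, 1]
Event 5: LOCAL 2: VV[2][2]++ -> VV[2]=[0, 0, 3, 1]
Event 6: SEND 2->0: VV[2][2]++ -> VV[2]=[0, 0, 4, 1], msg_vec=[0, 0, 4, 1]; VV[0]=max(VV[0],msg_vec) then VV[0][0]++ -> VV[0]=[4, 1, 4, 1]
Event 7: LOCAL 0: VV[0][0]++ -> VV[0]=[5, 1, 4, 1]
Final vectors: VV[0]=[5, 1, 4, 1]; VV[1]=[0, 1, 0, 0]; VV[2]=[0, 0, 4, 1]; VV[3]=[0, 0, 0, 1]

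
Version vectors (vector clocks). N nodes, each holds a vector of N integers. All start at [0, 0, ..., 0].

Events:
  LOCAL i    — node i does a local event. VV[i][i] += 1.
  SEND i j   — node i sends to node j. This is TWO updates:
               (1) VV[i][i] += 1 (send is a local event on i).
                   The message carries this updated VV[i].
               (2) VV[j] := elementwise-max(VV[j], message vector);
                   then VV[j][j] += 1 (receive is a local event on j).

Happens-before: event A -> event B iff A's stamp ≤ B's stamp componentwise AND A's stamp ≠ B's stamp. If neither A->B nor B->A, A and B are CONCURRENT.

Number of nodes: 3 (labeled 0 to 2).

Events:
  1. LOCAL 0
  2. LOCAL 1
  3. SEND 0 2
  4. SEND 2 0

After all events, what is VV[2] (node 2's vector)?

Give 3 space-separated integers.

Initial: VV[0]=[0, 0, 0]
Initial: VV[1]=[0, 0, 0]
Initial: VV[2]=[0, 0, 0]
Event 1: LOCAL 0: VV[0][0]++ -> VV[0]=[1, 0, 0]
Event 2: LOCAL 1: VV[1][1]++ -> VV[1]=[0, 1, 0]
Event 3: SEND 0->2: VV[0][0]++ -> VV[0]=[2, 0, 0], msg_vec=[2, 0, 0]; VV[2]=max(VV[2],msg_vec) then VV[2][2]++ -> VV[2]=[2, 0, 1]
Event 4: SEND 2->0: VV[2][2]++ -> VV[2]=[2, 0, 2], msg_vec=[2, 0, 2]; VV[0]=max(VV[0],msg_vec) then VV[0][0]++ -> VV[0]=[3, 0, 2]
Final vectors: VV[0]=[3, 0, 2]; VV[1]=[0, 1, 0]; VV[2]=[2, 0, 2]

Answer: 2 0 2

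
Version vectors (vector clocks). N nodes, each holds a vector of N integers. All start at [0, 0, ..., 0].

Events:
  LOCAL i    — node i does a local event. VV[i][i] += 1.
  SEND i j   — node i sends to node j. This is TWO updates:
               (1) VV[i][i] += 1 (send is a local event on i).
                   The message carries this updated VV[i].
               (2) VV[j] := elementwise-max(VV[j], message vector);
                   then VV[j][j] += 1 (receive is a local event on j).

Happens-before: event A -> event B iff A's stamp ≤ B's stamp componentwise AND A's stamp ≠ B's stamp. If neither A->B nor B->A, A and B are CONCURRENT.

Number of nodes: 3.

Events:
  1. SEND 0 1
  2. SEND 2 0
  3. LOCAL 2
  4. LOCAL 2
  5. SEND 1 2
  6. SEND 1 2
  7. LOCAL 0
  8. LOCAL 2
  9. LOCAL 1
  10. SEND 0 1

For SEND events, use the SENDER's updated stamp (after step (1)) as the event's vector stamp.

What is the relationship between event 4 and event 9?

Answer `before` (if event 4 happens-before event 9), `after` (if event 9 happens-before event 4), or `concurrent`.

Initial: VV[0]=[0, 0, 0]
Initial: VV[1]=[0, 0, 0]
Initial: VV[2]=[0, 0, 0]
Event 1: SEND 0->1: VV[0][0]++ -> VV[0]=[1, 0, 0], msg_vec=[1, 0, 0]; VV[1]=max(VV[1],msg_vec) then VV[1][1]++ -> VV[1]=[1, 1, 0]
Event 2: SEND 2->0: VV[2][2]++ -> VV[2]=[0, 0, 1], msg_vec=[0, 0, 1]; VV[0]=max(VV[0],msg_vec) then VV[0][0]++ -> VV[0]=[2, 0, 1]
Event 3: LOCAL 2: VV[2][2]++ -> VV[2]=[0, 0, 2]
Event 4: LOCAL 2: VV[2][2]++ -> VV[2]=[0, 0, 3]
Event 5: SEND 1->2: VV[1][1]++ -> VV[1]=[1, 2, 0], msg_vec=[1, 2, 0]; VV[2]=max(VV[2],msg_vec) then VV[2][2]++ -> VV[2]=[1, 2, 4]
Event 6: SEND 1->2: VV[1][1]++ -> VV[1]=[1, 3, 0], msg_vec=[1, 3, 0]; VV[2]=max(VV[2],msg_vec) then VV[2][2]++ -> VV[2]=[1, 3, 5]
Event 7: LOCAL 0: VV[0][0]++ -> VV[0]=[3, 0, 1]
Event 8: LOCAL 2: VV[2][2]++ -> VV[2]=[1, 3, 6]
Event 9: LOCAL 1: VV[1][1]++ -> VV[1]=[1, 4, 0]
Event 10: SEND 0->1: VV[0][0]++ -> VV[0]=[4, 0, 1], msg_vec=[4, 0, 1]; VV[1]=max(VV[1],msg_vec) then VV[1][1]++ -> VV[1]=[4, 5, 1]
Event 4 stamp: [0, 0, 3]
Event 9 stamp: [1, 4, 0]
[0, 0, 3] <= [1, 4, 0]? False
[1, 4, 0] <= [0, 0, 3]? False
Relation: concurrent

Answer: concurrent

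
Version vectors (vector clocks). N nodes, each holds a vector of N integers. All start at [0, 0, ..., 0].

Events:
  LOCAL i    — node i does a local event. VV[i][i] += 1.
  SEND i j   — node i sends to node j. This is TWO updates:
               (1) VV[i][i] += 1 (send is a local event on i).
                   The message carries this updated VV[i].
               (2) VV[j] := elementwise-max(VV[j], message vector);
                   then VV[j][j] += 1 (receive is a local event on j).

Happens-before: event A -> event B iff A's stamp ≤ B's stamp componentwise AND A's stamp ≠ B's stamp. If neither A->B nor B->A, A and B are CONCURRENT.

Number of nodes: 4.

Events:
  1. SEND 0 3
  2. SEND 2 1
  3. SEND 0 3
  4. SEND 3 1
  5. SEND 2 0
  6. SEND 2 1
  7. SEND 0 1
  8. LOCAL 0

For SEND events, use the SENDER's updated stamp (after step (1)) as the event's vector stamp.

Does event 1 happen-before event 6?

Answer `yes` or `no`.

Answer: no

Derivation:
Initial: VV[0]=[0, 0, 0, 0]
Initial: VV[1]=[0, 0, 0, 0]
Initial: VV[2]=[0, 0, 0, 0]
Initial: VV[3]=[0, 0, 0, 0]
Event 1: SEND 0->3: VV[0][0]++ -> VV[0]=[1, 0, 0, 0], msg_vec=[1, 0, 0, 0]; VV[3]=max(VV[3],msg_vec) then VV[3][3]++ -> VV[3]=[1, 0, 0, 1]
Event 2: SEND 2->1: VV[2][2]++ -> VV[2]=[0, 0, 1, 0], msg_vec=[0, 0, 1, 0]; VV[1]=max(VV[1],msg_vec) then VV[1][1]++ -> VV[1]=[0, 1, 1, 0]
Event 3: SEND 0->3: VV[0][0]++ -> VV[0]=[2, 0, 0, 0], msg_vec=[2, 0, 0, 0]; VV[3]=max(VV[3],msg_vec) then VV[3][3]++ -> VV[3]=[2, 0, 0, 2]
Event 4: SEND 3->1: VV[3][3]++ -> VV[3]=[2, 0, 0, 3], msg_vec=[2, 0, 0, 3]; VV[1]=max(VV[1],msg_vec) then VV[1][1]++ -> VV[1]=[2, 2, 1, 3]
Event 5: SEND 2->0: VV[2][2]++ -> VV[2]=[0, 0, 2, 0], msg_vec=[0, 0, 2, 0]; VV[0]=max(VV[0],msg_vec) then VV[0][0]++ -> VV[0]=[3, 0, 2, 0]
Event 6: SEND 2->1: VV[2][2]++ -> VV[2]=[0, 0, 3, 0], msg_vec=[0, 0, 3, 0]; VV[1]=max(VV[1],msg_vec) then VV[1][1]++ -> VV[1]=[2, 3, 3, 3]
Event 7: SEND 0->1: VV[0][0]++ -> VV[0]=[4, 0, 2, 0], msg_vec=[4, 0, 2, 0]; VV[1]=max(VV[1],msg_vec) then VV[1][1]++ -> VV[1]=[4, 4, 3, 3]
Event 8: LOCAL 0: VV[0][0]++ -> VV[0]=[5, 0, 2, 0]
Event 1 stamp: [1, 0, 0, 0]
Event 6 stamp: [0, 0, 3, 0]
[1, 0, 0, 0] <= [0, 0, 3, 0]? False. Equal? False. Happens-before: False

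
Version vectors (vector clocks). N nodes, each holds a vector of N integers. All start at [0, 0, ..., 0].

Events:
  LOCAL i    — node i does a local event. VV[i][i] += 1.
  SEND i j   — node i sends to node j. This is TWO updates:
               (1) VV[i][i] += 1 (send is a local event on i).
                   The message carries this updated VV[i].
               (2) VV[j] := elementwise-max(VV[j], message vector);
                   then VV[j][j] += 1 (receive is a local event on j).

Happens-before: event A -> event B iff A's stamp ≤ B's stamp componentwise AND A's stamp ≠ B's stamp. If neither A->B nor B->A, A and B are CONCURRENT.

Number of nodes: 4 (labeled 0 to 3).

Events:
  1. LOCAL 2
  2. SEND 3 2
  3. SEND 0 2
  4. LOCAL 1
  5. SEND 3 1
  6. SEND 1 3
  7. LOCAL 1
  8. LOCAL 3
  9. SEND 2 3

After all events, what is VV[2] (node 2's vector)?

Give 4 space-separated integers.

Initial: VV[0]=[0, 0, 0, 0]
Initial: VV[1]=[0, 0, 0, 0]
Initial: VV[2]=[0, 0, 0, 0]
Initial: VV[3]=[0, 0, 0, 0]
Event 1: LOCAL 2: VV[2][2]++ -> VV[2]=[0, 0, 1, 0]
Event 2: SEND 3->2: VV[3][3]++ -> VV[3]=[0, 0, 0, 1], msg_vec=[0, 0, 0, 1]; VV[2]=max(VV[2],msg_vec) then VV[2][2]++ -> VV[2]=[0, 0, 2, 1]
Event 3: SEND 0->2: VV[0][0]++ -> VV[0]=[1, 0, 0, 0], msg_vec=[1, 0, 0, 0]; VV[2]=max(VV[2],msg_vec) then VV[2][2]++ -> VV[2]=[1, 0, 3, 1]
Event 4: LOCAL 1: VV[1][1]++ -> VV[1]=[0, 1, 0, 0]
Event 5: SEND 3->1: VV[3][3]++ -> VV[3]=[0, 0, 0, 2], msg_vec=[0, 0, 0, 2]; VV[1]=max(VV[1],msg_vec) then VV[1][1]++ -> VV[1]=[0, 2, 0, 2]
Event 6: SEND 1->3: VV[1][1]++ -> VV[1]=[0, 3, 0, 2], msg_vec=[0, 3, 0, 2]; VV[3]=max(VV[3],msg_vec) then VV[3][3]++ -> VV[3]=[0, 3, 0, 3]
Event 7: LOCAL 1: VV[1][1]++ -> VV[1]=[0, 4, 0, 2]
Event 8: LOCAL 3: VV[3][3]++ -> VV[3]=[0, 3, 0, 4]
Event 9: SEND 2->3: VV[2][2]++ -> VV[2]=[1, 0, 4, 1], msg_vec=[1, 0, 4, 1]; VV[3]=max(VV[3],msg_vec) then VV[3][3]++ -> VV[3]=[1, 3, 4, 5]
Final vectors: VV[0]=[1, 0, 0, 0]; VV[1]=[0, 4, 0, 2]; VV[2]=[1, 0, 4, 1]; VV[3]=[1, 3, 4, 5]

Answer: 1 0 4 1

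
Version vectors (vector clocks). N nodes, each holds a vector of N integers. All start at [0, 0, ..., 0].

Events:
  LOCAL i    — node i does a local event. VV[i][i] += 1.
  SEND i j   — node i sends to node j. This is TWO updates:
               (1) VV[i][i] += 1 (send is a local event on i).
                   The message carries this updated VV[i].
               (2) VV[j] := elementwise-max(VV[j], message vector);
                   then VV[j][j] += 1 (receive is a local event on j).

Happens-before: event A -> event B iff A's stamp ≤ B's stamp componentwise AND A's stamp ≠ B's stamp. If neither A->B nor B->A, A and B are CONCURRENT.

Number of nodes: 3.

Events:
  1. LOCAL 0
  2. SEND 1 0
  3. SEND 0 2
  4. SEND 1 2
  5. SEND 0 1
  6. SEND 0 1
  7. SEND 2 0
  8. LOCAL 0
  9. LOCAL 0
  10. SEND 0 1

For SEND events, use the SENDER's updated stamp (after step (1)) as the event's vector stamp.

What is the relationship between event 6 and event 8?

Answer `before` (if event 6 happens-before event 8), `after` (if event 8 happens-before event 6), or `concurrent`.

Initial: VV[0]=[0, 0, 0]
Initial: VV[1]=[0, 0, 0]
Initial: VV[2]=[0, 0, 0]
Event 1: LOCAL 0: VV[0][0]++ -> VV[0]=[1, 0, 0]
Event 2: SEND 1->0: VV[1][1]++ -> VV[1]=[0, 1, 0], msg_vec=[0, 1, 0]; VV[0]=max(VV[0],msg_vec) then VV[0][0]++ -> VV[0]=[2, 1, 0]
Event 3: SEND 0->2: VV[0][0]++ -> VV[0]=[3, 1, 0], msg_vec=[3, 1, 0]; VV[2]=max(VV[2],msg_vec) then VV[2][2]++ -> VV[2]=[3, 1, 1]
Event 4: SEND 1->2: VV[1][1]++ -> VV[1]=[0, 2, 0], msg_vec=[0, 2, 0]; VV[2]=max(VV[2],msg_vec) then VV[2][2]++ -> VV[2]=[3, 2, 2]
Event 5: SEND 0->1: VV[0][0]++ -> VV[0]=[4, 1, 0], msg_vec=[4, 1, 0]; VV[1]=max(VV[1],msg_vec) then VV[1][1]++ -> VV[1]=[4, 3, 0]
Event 6: SEND 0->1: VV[0][0]++ -> VV[0]=[5, 1, 0], msg_vec=[5, 1, 0]; VV[1]=max(VV[1],msg_vec) then VV[1][1]++ -> VV[1]=[5, 4, 0]
Event 7: SEND 2->0: VV[2][2]++ -> VV[2]=[3, 2, 3], msg_vec=[3, 2, 3]; VV[0]=max(VV[0],msg_vec) then VV[0][0]++ -> VV[0]=[6, 2, 3]
Event 8: LOCAL 0: VV[0][0]++ -> VV[0]=[7, 2, 3]
Event 9: LOCAL 0: VV[0][0]++ -> VV[0]=[8, 2, 3]
Event 10: SEND 0->1: VV[0][0]++ -> VV[0]=[9, 2, 3], msg_vec=[9, 2, 3]; VV[1]=max(VV[1],msg_vec) then VV[1][1]++ -> VV[1]=[9, 5, 3]
Event 6 stamp: [5, 1, 0]
Event 8 stamp: [7, 2, 3]
[5, 1, 0] <= [7, 2, 3]? True
[7, 2, 3] <= [5, 1, 0]? False
Relation: before

Answer: before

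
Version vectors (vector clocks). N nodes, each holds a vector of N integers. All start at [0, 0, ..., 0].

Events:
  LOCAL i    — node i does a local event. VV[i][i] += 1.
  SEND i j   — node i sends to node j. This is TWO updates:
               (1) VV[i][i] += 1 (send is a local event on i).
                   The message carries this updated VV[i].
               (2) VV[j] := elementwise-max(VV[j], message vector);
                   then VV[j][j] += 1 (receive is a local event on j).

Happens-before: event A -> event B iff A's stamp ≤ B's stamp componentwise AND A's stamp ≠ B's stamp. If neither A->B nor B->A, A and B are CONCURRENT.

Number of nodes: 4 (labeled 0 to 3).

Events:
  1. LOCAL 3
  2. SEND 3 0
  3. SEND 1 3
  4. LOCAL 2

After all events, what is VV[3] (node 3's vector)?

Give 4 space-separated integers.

Answer: 0 1 0 3

Derivation:
Initial: VV[0]=[0, 0, 0, 0]
Initial: VV[1]=[0, 0, 0, 0]
Initial: VV[2]=[0, 0, 0, 0]
Initial: VV[3]=[0, 0, 0, 0]
Event 1: LOCAL 3: VV[3][3]++ -> VV[3]=[0, 0, 0, 1]
Event 2: SEND 3->0: VV[3][3]++ -> VV[3]=[0, 0, 0, 2], msg_vec=[0, 0, 0, 2]; VV[0]=max(VV[0],msg_vec) then VV[0][0]++ -> VV[0]=[1, 0, 0, 2]
Event 3: SEND 1->3: VV[1][1]++ -> VV[1]=[0, 1, 0, 0], msg_vec=[0, 1, 0, 0]; VV[3]=max(VV[3],msg_vec) then VV[3][3]++ -> VV[3]=[0, 1, 0, 3]
Event 4: LOCAL 2: VV[2][2]++ -> VV[2]=[0, 0, 1, 0]
Final vectors: VV[0]=[1, 0, 0, 2]; VV[1]=[0, 1, 0, 0]; VV[2]=[0, 0, 1, 0]; VV[3]=[0, 1, 0, 3]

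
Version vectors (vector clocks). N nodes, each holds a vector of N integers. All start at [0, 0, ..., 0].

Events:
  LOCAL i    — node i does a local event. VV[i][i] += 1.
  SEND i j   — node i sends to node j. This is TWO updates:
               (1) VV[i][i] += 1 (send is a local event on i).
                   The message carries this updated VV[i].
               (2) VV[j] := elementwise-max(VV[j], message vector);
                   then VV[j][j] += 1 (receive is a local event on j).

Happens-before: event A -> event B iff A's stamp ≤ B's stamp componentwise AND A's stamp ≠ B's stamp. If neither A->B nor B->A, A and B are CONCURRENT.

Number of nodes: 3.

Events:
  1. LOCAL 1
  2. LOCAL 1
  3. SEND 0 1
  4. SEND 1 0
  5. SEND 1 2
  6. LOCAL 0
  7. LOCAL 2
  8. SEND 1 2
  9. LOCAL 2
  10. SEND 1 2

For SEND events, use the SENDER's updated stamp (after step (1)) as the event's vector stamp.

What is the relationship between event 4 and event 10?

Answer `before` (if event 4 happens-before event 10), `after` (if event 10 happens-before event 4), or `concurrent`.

Answer: before

Derivation:
Initial: VV[0]=[0, 0, 0]
Initial: VV[1]=[0, 0, 0]
Initial: VV[2]=[0, 0, 0]
Event 1: LOCAL 1: VV[1][1]++ -> VV[1]=[0, 1, 0]
Event 2: LOCAL 1: VV[1][1]++ -> VV[1]=[0, 2, 0]
Event 3: SEND 0->1: VV[0][0]++ -> VV[0]=[1, 0, 0], msg_vec=[1, 0, 0]; VV[1]=max(VV[1],msg_vec) then VV[1][1]++ -> VV[1]=[1, 3, 0]
Event 4: SEND 1->0: VV[1][1]++ -> VV[1]=[1, 4, 0], msg_vec=[1, 4, 0]; VV[0]=max(VV[0],msg_vec) then VV[0][0]++ -> VV[0]=[2, 4, 0]
Event 5: SEND 1->2: VV[1][1]++ -> VV[1]=[1, 5, 0], msg_vec=[1, 5, 0]; VV[2]=max(VV[2],msg_vec) then VV[2][2]++ -> VV[2]=[1, 5, 1]
Event 6: LOCAL 0: VV[0][0]++ -> VV[0]=[3, 4, 0]
Event 7: LOCAL 2: VV[2][2]++ -> VV[2]=[1, 5, 2]
Event 8: SEND 1->2: VV[1][1]++ -> VV[1]=[1, 6, 0], msg_vec=[1, 6, 0]; VV[2]=max(VV[2],msg_vec) then VV[2][2]++ -> VV[2]=[1, 6, 3]
Event 9: LOCAL 2: VV[2][2]++ -> VV[2]=[1, 6, 4]
Event 10: SEND 1->2: VV[1][1]++ -> VV[1]=[1, 7, 0], msg_vec=[1, 7, 0]; VV[2]=max(VV[2],msg_vec) then VV[2][2]++ -> VV[2]=[1, 7, 5]
Event 4 stamp: [1, 4, 0]
Event 10 stamp: [1, 7, 0]
[1, 4, 0] <= [1, 7, 0]? True
[1, 7, 0] <= [1, 4, 0]? False
Relation: before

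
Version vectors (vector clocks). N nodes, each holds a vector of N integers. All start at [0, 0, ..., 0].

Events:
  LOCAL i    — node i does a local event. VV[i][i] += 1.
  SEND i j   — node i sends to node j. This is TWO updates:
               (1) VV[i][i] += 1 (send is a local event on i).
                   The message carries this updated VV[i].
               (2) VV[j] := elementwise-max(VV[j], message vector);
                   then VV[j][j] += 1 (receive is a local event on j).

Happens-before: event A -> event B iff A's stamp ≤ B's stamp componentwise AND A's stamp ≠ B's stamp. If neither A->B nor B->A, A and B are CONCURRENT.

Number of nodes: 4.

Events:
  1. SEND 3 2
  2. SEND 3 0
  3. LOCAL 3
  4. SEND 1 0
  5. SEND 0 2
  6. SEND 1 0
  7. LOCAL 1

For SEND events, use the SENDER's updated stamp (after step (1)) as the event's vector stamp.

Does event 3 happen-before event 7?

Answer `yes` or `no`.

Initial: VV[0]=[0, 0, 0, 0]
Initial: VV[1]=[0, 0, 0, 0]
Initial: VV[2]=[0, 0, 0, 0]
Initial: VV[3]=[0, 0, 0, 0]
Event 1: SEND 3->2: VV[3][3]++ -> VV[3]=[0, 0, 0, 1], msg_vec=[0, 0, 0, 1]; VV[2]=max(VV[2],msg_vec) then VV[2][2]++ -> VV[2]=[0, 0, 1, 1]
Event 2: SEND 3->0: VV[3][3]++ -> VV[3]=[0, 0, 0, 2], msg_vec=[0, 0, 0, 2]; VV[0]=max(VV[0],msg_vec) then VV[0][0]++ -> VV[0]=[1, 0, 0, 2]
Event 3: LOCAL 3: VV[3][3]++ -> VV[3]=[0, 0, 0, 3]
Event 4: SEND 1->0: VV[1][1]++ -> VV[1]=[0, 1, 0, 0], msg_vec=[0, 1, 0, 0]; VV[0]=max(VV[0],msg_vec) then VV[0][0]++ -> VV[0]=[2, 1, 0, 2]
Event 5: SEND 0->2: VV[0][0]++ -> VV[0]=[3, 1, 0, 2], msg_vec=[3, 1, 0, 2]; VV[2]=max(VV[2],msg_vec) then VV[2][2]++ -> VV[2]=[3, 1, 2, 2]
Event 6: SEND 1->0: VV[1][1]++ -> VV[1]=[0, 2, 0, 0], msg_vec=[0, 2, 0, 0]; VV[0]=max(VV[0],msg_vec) then VV[0][0]++ -> VV[0]=[4, 2, 0, 2]
Event 7: LOCAL 1: VV[1][1]++ -> VV[1]=[0, 3, 0, 0]
Event 3 stamp: [0, 0, 0, 3]
Event 7 stamp: [0, 3, 0, 0]
[0, 0, 0, 3] <= [0, 3, 0, 0]? False. Equal? False. Happens-before: False

Answer: no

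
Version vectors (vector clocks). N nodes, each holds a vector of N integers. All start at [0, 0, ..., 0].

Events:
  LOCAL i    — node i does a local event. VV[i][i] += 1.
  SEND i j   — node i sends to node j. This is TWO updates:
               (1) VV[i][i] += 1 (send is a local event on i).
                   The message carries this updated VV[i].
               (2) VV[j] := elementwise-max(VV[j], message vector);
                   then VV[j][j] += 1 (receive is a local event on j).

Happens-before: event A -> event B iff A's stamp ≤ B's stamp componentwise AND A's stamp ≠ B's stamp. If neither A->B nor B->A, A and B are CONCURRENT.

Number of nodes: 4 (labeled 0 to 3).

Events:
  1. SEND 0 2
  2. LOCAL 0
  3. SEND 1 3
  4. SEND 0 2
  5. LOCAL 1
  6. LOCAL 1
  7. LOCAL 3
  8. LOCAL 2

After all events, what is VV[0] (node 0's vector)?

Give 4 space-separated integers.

Answer: 3 0 0 0

Derivation:
Initial: VV[0]=[0, 0, 0, 0]
Initial: VV[1]=[0, 0, 0, 0]
Initial: VV[2]=[0, 0, 0, 0]
Initial: VV[3]=[0, 0, 0, 0]
Event 1: SEND 0->2: VV[0][0]++ -> VV[0]=[1, 0, 0, 0], msg_vec=[1, 0, 0, 0]; VV[2]=max(VV[2],msg_vec) then VV[2][2]++ -> VV[2]=[1, 0, 1, 0]
Event 2: LOCAL 0: VV[0][0]++ -> VV[0]=[2, 0, 0, 0]
Event 3: SEND 1->3: VV[1][1]++ -> VV[1]=[0, 1, 0, 0], msg_vec=[0, 1, 0, 0]; VV[3]=max(VV[3],msg_vec) then VV[3][3]++ -> VV[3]=[0, 1, 0, 1]
Event 4: SEND 0->2: VV[0][0]++ -> VV[0]=[3, 0, 0, 0], msg_vec=[3, 0, 0, 0]; VV[2]=max(VV[2],msg_vec) then VV[2][2]++ -> VV[2]=[3, 0, 2, 0]
Event 5: LOCAL 1: VV[1][1]++ -> VV[1]=[0, 2, 0, 0]
Event 6: LOCAL 1: VV[1][1]++ -> VV[1]=[0, 3, 0, 0]
Event 7: LOCAL 3: VV[3][3]++ -> VV[3]=[0, 1, 0, 2]
Event 8: LOCAL 2: VV[2][2]++ -> VV[2]=[3, 0, 3, 0]
Final vectors: VV[0]=[3, 0, 0, 0]; VV[1]=[0, 3, 0, 0]; VV[2]=[3, 0, 3, 0]; VV[3]=[0, 1, 0, 2]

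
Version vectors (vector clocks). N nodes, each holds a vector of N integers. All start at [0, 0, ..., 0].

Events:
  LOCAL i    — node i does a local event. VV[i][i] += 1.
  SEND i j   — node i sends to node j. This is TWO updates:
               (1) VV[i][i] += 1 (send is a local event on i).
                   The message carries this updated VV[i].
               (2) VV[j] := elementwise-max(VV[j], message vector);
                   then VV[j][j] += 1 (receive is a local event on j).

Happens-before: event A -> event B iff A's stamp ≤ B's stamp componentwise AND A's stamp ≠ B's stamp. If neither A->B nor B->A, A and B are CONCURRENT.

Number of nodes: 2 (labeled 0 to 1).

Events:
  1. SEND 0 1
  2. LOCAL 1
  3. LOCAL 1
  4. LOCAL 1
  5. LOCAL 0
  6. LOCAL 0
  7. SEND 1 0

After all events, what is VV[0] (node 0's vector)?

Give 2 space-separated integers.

Answer: 4 5

Derivation:
Initial: VV[0]=[0, 0]
Initial: VV[1]=[0, 0]
Event 1: SEND 0->1: VV[0][0]++ -> VV[0]=[1, 0], msg_vec=[1, 0]; VV[1]=max(VV[1],msg_vec) then VV[1][1]++ -> VV[1]=[1, 1]
Event 2: LOCAL 1: VV[1][1]++ -> VV[1]=[1, 2]
Event 3: LOCAL 1: VV[1][1]++ -> VV[1]=[1, 3]
Event 4: LOCAL 1: VV[1][1]++ -> VV[1]=[1, 4]
Event 5: LOCAL 0: VV[0][0]++ -> VV[0]=[2, 0]
Event 6: LOCAL 0: VV[0][0]++ -> VV[0]=[3, 0]
Event 7: SEND 1->0: VV[1][1]++ -> VV[1]=[1, 5], msg_vec=[1, 5]; VV[0]=max(VV[0],msg_vec) then VV[0][0]++ -> VV[0]=[4, 5]
Final vectors: VV[0]=[4, 5]; VV[1]=[1, 5]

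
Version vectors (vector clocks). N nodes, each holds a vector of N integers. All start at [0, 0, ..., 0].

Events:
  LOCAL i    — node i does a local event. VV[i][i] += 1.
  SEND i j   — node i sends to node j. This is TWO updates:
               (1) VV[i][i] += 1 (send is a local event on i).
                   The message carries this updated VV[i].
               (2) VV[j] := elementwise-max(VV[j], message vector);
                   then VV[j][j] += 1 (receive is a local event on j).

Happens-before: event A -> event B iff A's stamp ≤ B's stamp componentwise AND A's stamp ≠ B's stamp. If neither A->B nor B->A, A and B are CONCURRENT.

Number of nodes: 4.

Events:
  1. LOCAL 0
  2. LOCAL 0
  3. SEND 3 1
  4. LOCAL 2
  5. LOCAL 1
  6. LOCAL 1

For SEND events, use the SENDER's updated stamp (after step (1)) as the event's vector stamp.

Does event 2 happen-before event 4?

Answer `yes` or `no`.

Initial: VV[0]=[0, 0, 0, 0]
Initial: VV[1]=[0, 0, 0, 0]
Initial: VV[2]=[0, 0, 0, 0]
Initial: VV[3]=[0, 0, 0, 0]
Event 1: LOCAL 0: VV[0][0]++ -> VV[0]=[1, 0, 0, 0]
Event 2: LOCAL 0: VV[0][0]++ -> VV[0]=[2, 0, 0, 0]
Event 3: SEND 3->1: VV[3][3]++ -> VV[3]=[0, 0, 0, 1], msg_vec=[0, 0, 0, 1]; VV[1]=max(VV[1],msg_vec) then VV[1][1]++ -> VV[1]=[0, 1, 0, 1]
Event 4: LOCAL 2: VV[2][2]++ -> VV[2]=[0, 0, 1, 0]
Event 5: LOCAL 1: VV[1][1]++ -> VV[1]=[0, 2, 0, 1]
Event 6: LOCAL 1: VV[1][1]++ -> VV[1]=[0, 3, 0, 1]
Event 2 stamp: [2, 0, 0, 0]
Event 4 stamp: [0, 0, 1, 0]
[2, 0, 0, 0] <= [0, 0, 1, 0]? False. Equal? False. Happens-before: False

Answer: no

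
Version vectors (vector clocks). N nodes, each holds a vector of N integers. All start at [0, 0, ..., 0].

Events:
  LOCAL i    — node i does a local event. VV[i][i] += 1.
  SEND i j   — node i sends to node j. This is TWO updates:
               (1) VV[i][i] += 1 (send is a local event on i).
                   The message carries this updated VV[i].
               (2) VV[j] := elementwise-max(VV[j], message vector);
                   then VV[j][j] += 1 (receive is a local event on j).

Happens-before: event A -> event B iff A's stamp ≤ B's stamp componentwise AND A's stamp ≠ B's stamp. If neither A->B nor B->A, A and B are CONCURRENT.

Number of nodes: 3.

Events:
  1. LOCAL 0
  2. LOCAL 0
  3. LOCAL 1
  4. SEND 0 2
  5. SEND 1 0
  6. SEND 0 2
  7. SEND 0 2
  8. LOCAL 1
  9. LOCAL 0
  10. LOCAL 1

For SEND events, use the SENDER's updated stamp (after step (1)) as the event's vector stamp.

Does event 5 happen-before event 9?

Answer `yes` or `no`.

Initial: VV[0]=[0, 0, 0]
Initial: VV[1]=[0, 0, 0]
Initial: VV[2]=[0, 0, 0]
Event 1: LOCAL 0: VV[0][0]++ -> VV[0]=[1, 0, 0]
Event 2: LOCAL 0: VV[0][0]++ -> VV[0]=[2, 0, 0]
Event 3: LOCAL 1: VV[1][1]++ -> VV[1]=[0, 1, 0]
Event 4: SEND 0->2: VV[0][0]++ -> VV[0]=[3, 0, 0], msg_vec=[3, 0, 0]; VV[2]=max(VV[2],msg_vec) then VV[2][2]++ -> VV[2]=[3, 0, 1]
Event 5: SEND 1->0: VV[1][1]++ -> VV[1]=[0, 2, 0], msg_vec=[0, 2, 0]; VV[0]=max(VV[0],msg_vec) then VV[0][0]++ -> VV[0]=[4, 2, 0]
Event 6: SEND 0->2: VV[0][0]++ -> VV[0]=[5, 2, 0], msg_vec=[5, 2, 0]; VV[2]=max(VV[2],msg_vec) then VV[2][2]++ -> VV[2]=[5, 2, 2]
Event 7: SEND 0->2: VV[0][0]++ -> VV[0]=[6, 2, 0], msg_vec=[6, 2, 0]; VV[2]=max(VV[2],msg_vec) then VV[2][2]++ -> VV[2]=[6, 2, 3]
Event 8: LOCAL 1: VV[1][1]++ -> VV[1]=[0, 3, 0]
Event 9: LOCAL 0: VV[0][0]++ -> VV[0]=[7, 2, 0]
Event 10: LOCAL 1: VV[1][1]++ -> VV[1]=[0, 4, 0]
Event 5 stamp: [0, 2, 0]
Event 9 stamp: [7, 2, 0]
[0, 2, 0] <= [7, 2, 0]? True. Equal? False. Happens-before: True

Answer: yes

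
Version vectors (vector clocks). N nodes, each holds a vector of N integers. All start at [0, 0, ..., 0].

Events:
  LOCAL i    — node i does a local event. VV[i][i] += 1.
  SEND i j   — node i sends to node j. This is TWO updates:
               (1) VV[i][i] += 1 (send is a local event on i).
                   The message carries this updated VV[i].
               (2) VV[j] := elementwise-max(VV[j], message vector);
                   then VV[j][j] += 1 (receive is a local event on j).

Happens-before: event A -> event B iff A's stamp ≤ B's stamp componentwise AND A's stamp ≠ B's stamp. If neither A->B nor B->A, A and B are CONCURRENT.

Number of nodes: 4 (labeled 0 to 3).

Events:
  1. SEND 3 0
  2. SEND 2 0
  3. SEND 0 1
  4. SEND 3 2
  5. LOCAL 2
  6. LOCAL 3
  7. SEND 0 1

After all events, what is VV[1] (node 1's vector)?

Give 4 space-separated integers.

Initial: VV[0]=[0, 0, 0, 0]
Initial: VV[1]=[0, 0, 0, 0]
Initial: VV[2]=[0, 0, 0, 0]
Initial: VV[3]=[0, 0, 0, 0]
Event 1: SEND 3->0: VV[3][3]++ -> VV[3]=[0, 0, 0, 1], msg_vec=[0, 0, 0, 1]; VV[0]=max(VV[0],msg_vec) then VV[0][0]++ -> VV[0]=[1, 0, 0, 1]
Event 2: SEND 2->0: VV[2][2]++ -> VV[2]=[0, 0, 1, 0], msg_vec=[0, 0, 1, 0]; VV[0]=max(VV[0],msg_vec) then VV[0][0]++ -> VV[0]=[2, 0, 1, 1]
Event 3: SEND 0->1: VV[0][0]++ -> VV[0]=[3, 0, 1, 1], msg_vec=[3, 0, 1, 1]; VV[1]=max(VV[1],msg_vec) then VV[1][1]++ -> VV[1]=[3, 1, 1, 1]
Event 4: SEND 3->2: VV[3][3]++ -> VV[3]=[0, 0, 0, 2], msg_vec=[0, 0, 0, 2]; VV[2]=max(VV[2],msg_vec) then VV[2][2]++ -> VV[2]=[0, 0, 2, 2]
Event 5: LOCAL 2: VV[2][2]++ -> VV[2]=[0, 0, 3, 2]
Event 6: LOCAL 3: VV[3][3]++ -> VV[3]=[0, 0, 0, 3]
Event 7: SEND 0->1: VV[0][0]++ -> VV[0]=[4, 0, 1, 1], msg_vec=[4, 0, 1, 1]; VV[1]=max(VV[1],msg_vec) then VV[1][1]++ -> VV[1]=[4, 2, 1, 1]
Final vectors: VV[0]=[4, 0, 1, 1]; VV[1]=[4, 2, 1, 1]; VV[2]=[0, 0, 3, 2]; VV[3]=[0, 0, 0, 3]

Answer: 4 2 1 1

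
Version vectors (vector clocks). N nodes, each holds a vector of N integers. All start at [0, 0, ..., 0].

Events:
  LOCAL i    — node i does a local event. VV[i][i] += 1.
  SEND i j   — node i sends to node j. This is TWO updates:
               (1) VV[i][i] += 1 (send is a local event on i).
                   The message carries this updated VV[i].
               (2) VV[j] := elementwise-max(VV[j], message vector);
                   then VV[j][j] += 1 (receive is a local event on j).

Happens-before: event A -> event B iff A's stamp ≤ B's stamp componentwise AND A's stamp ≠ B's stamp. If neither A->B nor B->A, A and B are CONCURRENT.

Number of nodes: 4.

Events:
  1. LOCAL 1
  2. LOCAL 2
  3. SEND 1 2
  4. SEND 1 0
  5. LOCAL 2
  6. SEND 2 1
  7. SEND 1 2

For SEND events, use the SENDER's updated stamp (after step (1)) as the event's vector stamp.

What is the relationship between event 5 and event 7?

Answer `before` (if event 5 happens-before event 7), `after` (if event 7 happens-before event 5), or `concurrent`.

Initial: VV[0]=[0, 0, 0, 0]
Initial: VV[1]=[0, 0, 0, 0]
Initial: VV[2]=[0, 0, 0, 0]
Initial: VV[3]=[0, 0, 0, 0]
Event 1: LOCAL 1: VV[1][1]++ -> VV[1]=[0, 1, 0, 0]
Event 2: LOCAL 2: VV[2][2]++ -> VV[2]=[0, 0, 1, 0]
Event 3: SEND 1->2: VV[1][1]++ -> VV[1]=[0, 2, 0, 0], msg_vec=[0, 2, 0, 0]; VV[2]=max(VV[2],msg_vec) then VV[2][2]++ -> VV[2]=[0, 2, 2, 0]
Event 4: SEND 1->0: VV[1][1]++ -> VV[1]=[0, 3, 0, 0], msg_vec=[0, 3, 0, 0]; VV[0]=max(VV[0],msg_vec) then VV[0][0]++ -> VV[0]=[1, 3, 0, 0]
Event 5: LOCAL 2: VV[2][2]++ -> VV[2]=[0, 2, 3, 0]
Event 6: SEND 2->1: VV[2][2]++ -> VV[2]=[0, 2, 4, 0], msg_vec=[0, 2, 4, 0]; VV[1]=max(VV[1],msg_vec) then VV[1][1]++ -> VV[1]=[0, 4, 4, 0]
Event 7: SEND 1->2: VV[1][1]++ -> VV[1]=[0, 5, 4, 0], msg_vec=[0, 5, 4, 0]; VV[2]=max(VV[2],msg_vec) then VV[2][2]++ -> VV[2]=[0, 5, 5, 0]
Event 5 stamp: [0, 2, 3, 0]
Event 7 stamp: [0, 5, 4, 0]
[0, 2, 3, 0] <= [0, 5, 4, 0]? True
[0, 5, 4, 0] <= [0, 2, 3, 0]? False
Relation: before

Answer: before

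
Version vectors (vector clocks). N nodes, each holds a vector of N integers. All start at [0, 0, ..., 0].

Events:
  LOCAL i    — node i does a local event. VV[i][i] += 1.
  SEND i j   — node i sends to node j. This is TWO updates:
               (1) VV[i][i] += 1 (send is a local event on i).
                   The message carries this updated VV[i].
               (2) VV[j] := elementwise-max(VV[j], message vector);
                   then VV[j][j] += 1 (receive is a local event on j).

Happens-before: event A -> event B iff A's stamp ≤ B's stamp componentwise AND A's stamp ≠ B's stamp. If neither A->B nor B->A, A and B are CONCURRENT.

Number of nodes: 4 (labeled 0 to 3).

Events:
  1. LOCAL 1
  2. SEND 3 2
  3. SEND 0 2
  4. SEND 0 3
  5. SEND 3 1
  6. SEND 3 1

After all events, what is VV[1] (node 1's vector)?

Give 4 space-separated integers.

Initial: VV[0]=[0, 0, 0, 0]
Initial: VV[1]=[0, 0, 0, 0]
Initial: VV[2]=[0, 0, 0, 0]
Initial: VV[3]=[0, 0, 0, 0]
Event 1: LOCAL 1: VV[1][1]++ -> VV[1]=[0, 1, 0, 0]
Event 2: SEND 3->2: VV[3][3]++ -> VV[3]=[0, 0, 0, 1], msg_vec=[0, 0, 0, 1]; VV[2]=max(VV[2],msg_vec) then VV[2][2]++ -> VV[2]=[0, 0, 1, 1]
Event 3: SEND 0->2: VV[0][0]++ -> VV[0]=[1, 0, 0, 0], msg_vec=[1, 0, 0, 0]; VV[2]=max(VV[2],msg_vec) then VV[2][2]++ -> VV[2]=[1, 0, 2, 1]
Event 4: SEND 0->3: VV[0][0]++ -> VV[0]=[2, 0, 0, 0], msg_vec=[2, 0, 0, 0]; VV[3]=max(VV[3],msg_vec) then VV[3][3]++ -> VV[3]=[2, 0, 0, 2]
Event 5: SEND 3->1: VV[3][3]++ -> VV[3]=[2, 0, 0, 3], msg_vec=[2, 0, 0, 3]; VV[1]=max(VV[1],msg_vec) then VV[1][1]++ -> VV[1]=[2, 2, 0, 3]
Event 6: SEND 3->1: VV[3][3]++ -> VV[3]=[2, 0, 0, 4], msg_vec=[2, 0, 0, 4]; VV[1]=max(VV[1],msg_vec) then VV[1][1]++ -> VV[1]=[2, 3, 0, 4]
Final vectors: VV[0]=[2, 0, 0, 0]; VV[1]=[2, 3, 0, 4]; VV[2]=[1, 0, 2, 1]; VV[3]=[2, 0, 0, 4]

Answer: 2 3 0 4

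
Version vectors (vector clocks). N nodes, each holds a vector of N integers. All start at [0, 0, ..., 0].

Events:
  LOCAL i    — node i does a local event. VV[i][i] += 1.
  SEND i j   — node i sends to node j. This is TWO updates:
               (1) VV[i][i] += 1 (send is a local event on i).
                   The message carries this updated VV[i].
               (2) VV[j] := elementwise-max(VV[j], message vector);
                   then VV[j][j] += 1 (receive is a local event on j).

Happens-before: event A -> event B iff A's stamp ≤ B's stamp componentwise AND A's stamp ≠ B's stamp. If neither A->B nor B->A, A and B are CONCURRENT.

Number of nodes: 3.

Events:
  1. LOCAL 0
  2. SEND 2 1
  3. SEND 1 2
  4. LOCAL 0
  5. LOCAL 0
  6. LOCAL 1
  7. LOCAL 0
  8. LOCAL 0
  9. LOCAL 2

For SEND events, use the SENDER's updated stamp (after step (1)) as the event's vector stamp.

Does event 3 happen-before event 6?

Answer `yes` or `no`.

Answer: yes

Derivation:
Initial: VV[0]=[0, 0, 0]
Initial: VV[1]=[0, 0, 0]
Initial: VV[2]=[0, 0, 0]
Event 1: LOCAL 0: VV[0][0]++ -> VV[0]=[1, 0, 0]
Event 2: SEND 2->1: VV[2][2]++ -> VV[2]=[0, 0, 1], msg_vec=[0, 0, 1]; VV[1]=max(VV[1],msg_vec) then VV[1][1]++ -> VV[1]=[0, 1, 1]
Event 3: SEND 1->2: VV[1][1]++ -> VV[1]=[0, 2, 1], msg_vec=[0, 2, 1]; VV[2]=max(VV[2],msg_vec) then VV[2][2]++ -> VV[2]=[0, 2, 2]
Event 4: LOCAL 0: VV[0][0]++ -> VV[0]=[2, 0, 0]
Event 5: LOCAL 0: VV[0][0]++ -> VV[0]=[3, 0, 0]
Event 6: LOCAL 1: VV[1][1]++ -> VV[1]=[0, 3, 1]
Event 7: LOCAL 0: VV[0][0]++ -> VV[0]=[4, 0, 0]
Event 8: LOCAL 0: VV[0][0]++ -> VV[0]=[5, 0, 0]
Event 9: LOCAL 2: VV[2][2]++ -> VV[2]=[0, 2, 3]
Event 3 stamp: [0, 2, 1]
Event 6 stamp: [0, 3, 1]
[0, 2, 1] <= [0, 3, 1]? True. Equal? False. Happens-before: True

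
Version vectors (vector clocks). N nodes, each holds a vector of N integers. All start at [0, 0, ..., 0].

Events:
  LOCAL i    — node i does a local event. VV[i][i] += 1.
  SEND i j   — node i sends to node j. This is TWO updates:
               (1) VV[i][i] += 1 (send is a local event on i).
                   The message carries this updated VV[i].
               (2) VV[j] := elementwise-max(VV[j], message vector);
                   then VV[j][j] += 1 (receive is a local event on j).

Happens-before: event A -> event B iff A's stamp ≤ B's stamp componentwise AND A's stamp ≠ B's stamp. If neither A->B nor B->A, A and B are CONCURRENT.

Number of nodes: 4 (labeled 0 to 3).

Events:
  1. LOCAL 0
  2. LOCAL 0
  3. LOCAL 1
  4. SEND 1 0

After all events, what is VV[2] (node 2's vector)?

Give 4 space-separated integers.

Initial: VV[0]=[0, 0, 0, 0]
Initial: VV[1]=[0, 0, 0, 0]
Initial: VV[2]=[0, 0, 0, 0]
Initial: VV[3]=[0, 0, 0, 0]
Event 1: LOCAL 0: VV[0][0]++ -> VV[0]=[1, 0, 0, 0]
Event 2: LOCAL 0: VV[0][0]++ -> VV[0]=[2, 0, 0, 0]
Event 3: LOCAL 1: VV[1][1]++ -> VV[1]=[0, 1, 0, 0]
Event 4: SEND 1->0: VV[1][1]++ -> VV[1]=[0, 2, 0, 0], msg_vec=[0, 2, 0, 0]; VV[0]=max(VV[0],msg_vec) then VV[0][0]++ -> VV[0]=[3, 2, 0, 0]
Final vectors: VV[0]=[3, 2, 0, 0]; VV[1]=[0, 2, 0, 0]; VV[2]=[0, 0, 0, 0]; VV[3]=[0, 0, 0, 0]

Answer: 0 0 0 0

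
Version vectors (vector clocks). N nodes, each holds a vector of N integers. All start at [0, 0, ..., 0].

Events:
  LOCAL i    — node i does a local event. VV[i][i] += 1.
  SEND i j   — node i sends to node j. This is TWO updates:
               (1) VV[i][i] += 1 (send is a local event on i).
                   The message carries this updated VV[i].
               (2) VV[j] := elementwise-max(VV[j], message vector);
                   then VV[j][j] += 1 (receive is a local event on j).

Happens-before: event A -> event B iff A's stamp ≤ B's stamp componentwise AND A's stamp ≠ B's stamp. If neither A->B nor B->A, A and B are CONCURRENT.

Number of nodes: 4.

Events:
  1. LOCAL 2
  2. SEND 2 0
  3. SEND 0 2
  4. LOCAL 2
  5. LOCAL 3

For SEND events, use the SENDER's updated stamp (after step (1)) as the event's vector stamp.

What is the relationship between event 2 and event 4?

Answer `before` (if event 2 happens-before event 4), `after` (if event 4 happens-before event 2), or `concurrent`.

Answer: before

Derivation:
Initial: VV[0]=[0, 0, 0, 0]
Initial: VV[1]=[0, 0, 0, 0]
Initial: VV[2]=[0, 0, 0, 0]
Initial: VV[3]=[0, 0, 0, 0]
Event 1: LOCAL 2: VV[2][2]++ -> VV[2]=[0, 0, 1, 0]
Event 2: SEND 2->0: VV[2][2]++ -> VV[2]=[0, 0, 2, 0], msg_vec=[0, 0, 2, 0]; VV[0]=max(VV[0],msg_vec) then VV[0][0]++ -> VV[0]=[1, 0, 2, 0]
Event 3: SEND 0->2: VV[0][0]++ -> VV[0]=[2, 0, 2, 0], msg_vec=[2, 0, 2, 0]; VV[2]=max(VV[2],msg_vec) then VV[2][2]++ -> VV[2]=[2, 0, 3, 0]
Event 4: LOCAL 2: VV[2][2]++ -> VV[2]=[2, 0, 4, 0]
Event 5: LOCAL 3: VV[3][3]++ -> VV[3]=[0, 0, 0, 1]
Event 2 stamp: [0, 0, 2, 0]
Event 4 stamp: [2, 0, 4, 0]
[0, 0, 2, 0] <= [2, 0, 4, 0]? True
[2, 0, 4, 0] <= [0, 0, 2, 0]? False
Relation: before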